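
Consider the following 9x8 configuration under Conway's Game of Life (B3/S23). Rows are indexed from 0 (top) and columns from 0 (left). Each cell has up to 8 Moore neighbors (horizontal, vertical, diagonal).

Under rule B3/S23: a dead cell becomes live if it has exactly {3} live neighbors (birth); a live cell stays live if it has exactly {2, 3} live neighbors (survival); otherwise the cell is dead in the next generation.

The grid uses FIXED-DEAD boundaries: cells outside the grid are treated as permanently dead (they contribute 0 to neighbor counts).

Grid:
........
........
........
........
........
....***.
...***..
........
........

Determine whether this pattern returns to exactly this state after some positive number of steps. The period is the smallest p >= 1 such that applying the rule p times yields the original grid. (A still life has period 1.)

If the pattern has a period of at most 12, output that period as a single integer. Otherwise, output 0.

Simulating and comparing each generation to the original:
Gen 0 (original, given above): 6 live cells
Gen 1: 6 live cells, differs from original
Gen 2: 6 live cells, MATCHES original -> period = 2

Answer: 2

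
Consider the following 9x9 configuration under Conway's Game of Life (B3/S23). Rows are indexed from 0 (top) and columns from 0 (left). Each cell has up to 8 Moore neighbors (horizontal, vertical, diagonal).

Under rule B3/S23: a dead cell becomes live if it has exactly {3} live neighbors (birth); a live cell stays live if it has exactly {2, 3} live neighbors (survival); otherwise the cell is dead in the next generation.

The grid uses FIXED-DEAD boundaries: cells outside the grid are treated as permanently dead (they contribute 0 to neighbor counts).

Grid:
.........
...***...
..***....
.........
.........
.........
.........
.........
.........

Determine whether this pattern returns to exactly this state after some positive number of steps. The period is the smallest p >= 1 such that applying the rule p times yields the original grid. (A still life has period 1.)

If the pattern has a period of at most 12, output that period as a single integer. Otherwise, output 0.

Answer: 2

Derivation:
Simulating and comparing each generation to the original:
Gen 0 (original, given above): 6 live cells
Gen 1: 6 live cells, differs from original
Gen 2: 6 live cells, MATCHES original -> period = 2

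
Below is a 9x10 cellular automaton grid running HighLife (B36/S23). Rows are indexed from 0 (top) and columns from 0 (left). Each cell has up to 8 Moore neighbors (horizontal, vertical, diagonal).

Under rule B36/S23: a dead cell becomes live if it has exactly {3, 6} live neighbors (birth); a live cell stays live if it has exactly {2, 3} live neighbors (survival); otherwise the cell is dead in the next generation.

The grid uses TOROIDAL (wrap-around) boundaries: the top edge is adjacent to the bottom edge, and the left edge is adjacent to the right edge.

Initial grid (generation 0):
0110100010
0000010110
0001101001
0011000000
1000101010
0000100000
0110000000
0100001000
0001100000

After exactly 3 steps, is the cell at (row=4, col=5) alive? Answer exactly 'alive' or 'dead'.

Answer: alive

Derivation:
Simulating step by step:
Generation 0 (given above): 24 live cells
Generation 1: 34 live cells
0010110110
0010011111
0011111110
0010000101
0000110000
0101010000
0110000000
0101000000
0101110000
Generation 2: 33 live cells
0110001001
0111100001
0110100000
0010000100
0011111000
0101010000
1101100000
1111000000
0100011000
Generation 3: 22 live cells
0000101000
0000110000
1001100000
0001001000
0100011000
1110001000
0000000000
0001010000
0011011000

Cell (4,5) at generation 3: 1 -> alive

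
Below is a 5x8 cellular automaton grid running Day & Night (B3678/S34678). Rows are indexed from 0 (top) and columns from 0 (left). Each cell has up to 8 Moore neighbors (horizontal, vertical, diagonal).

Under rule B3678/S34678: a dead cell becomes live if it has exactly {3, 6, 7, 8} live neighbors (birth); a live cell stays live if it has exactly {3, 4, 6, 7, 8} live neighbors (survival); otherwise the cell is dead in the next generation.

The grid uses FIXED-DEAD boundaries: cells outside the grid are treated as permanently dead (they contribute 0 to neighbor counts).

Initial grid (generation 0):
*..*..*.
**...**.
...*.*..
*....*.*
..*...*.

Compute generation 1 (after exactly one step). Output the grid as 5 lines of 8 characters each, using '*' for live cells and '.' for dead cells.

Simulating step by step:
Generation 0 (given above): 14 live cells
Generation 1: 9 live cells
(generation 1 grid is the final answer)

Answer: .*...*..
..*..**.
**...*..
....*...
........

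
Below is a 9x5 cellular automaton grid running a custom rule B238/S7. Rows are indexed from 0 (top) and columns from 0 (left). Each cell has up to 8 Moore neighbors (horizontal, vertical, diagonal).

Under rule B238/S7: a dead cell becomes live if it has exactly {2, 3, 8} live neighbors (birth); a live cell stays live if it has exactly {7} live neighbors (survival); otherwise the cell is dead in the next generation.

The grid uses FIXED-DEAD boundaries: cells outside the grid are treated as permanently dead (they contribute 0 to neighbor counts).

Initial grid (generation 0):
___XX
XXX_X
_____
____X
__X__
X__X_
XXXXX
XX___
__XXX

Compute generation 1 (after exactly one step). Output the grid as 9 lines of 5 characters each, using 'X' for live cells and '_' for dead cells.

Answer: XXX__
_____
XXXXX
___X_
_X_XX
____X
_____
_____
XX___

Derivation:
Simulating step by step:
Generation 0 (given above): 20 live cells
Generation 1: 15 live cells
(generation 1 grid is the final answer)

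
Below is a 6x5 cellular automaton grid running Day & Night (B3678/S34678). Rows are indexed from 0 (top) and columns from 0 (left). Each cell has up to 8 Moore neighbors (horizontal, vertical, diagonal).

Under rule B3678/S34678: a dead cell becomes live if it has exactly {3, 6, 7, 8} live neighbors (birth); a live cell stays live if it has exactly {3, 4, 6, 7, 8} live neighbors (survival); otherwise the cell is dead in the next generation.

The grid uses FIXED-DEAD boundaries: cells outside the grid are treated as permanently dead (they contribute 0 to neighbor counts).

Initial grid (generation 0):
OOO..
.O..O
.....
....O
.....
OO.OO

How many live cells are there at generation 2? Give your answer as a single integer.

Answer: 5

Derivation:
Simulating step by step:
Generation 0 (given above): 10 live cells
Generation 1: 6 live cells
.O...
OOO..
.....
.....
...OO
.....
Generation 2: 5 live cells
OOO..
.O...
.O...
.....
.....
.....
Population at generation 2: 5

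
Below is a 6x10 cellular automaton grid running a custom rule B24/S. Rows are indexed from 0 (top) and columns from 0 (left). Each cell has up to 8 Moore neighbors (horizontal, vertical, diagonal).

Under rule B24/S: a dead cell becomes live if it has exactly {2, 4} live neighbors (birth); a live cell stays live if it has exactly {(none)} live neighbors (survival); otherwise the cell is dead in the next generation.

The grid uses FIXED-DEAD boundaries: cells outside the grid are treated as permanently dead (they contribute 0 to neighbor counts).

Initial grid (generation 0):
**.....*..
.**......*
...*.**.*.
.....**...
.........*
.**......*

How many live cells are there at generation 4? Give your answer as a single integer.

Simulating step by step:
Generation 0 (given above): 16 live cells
Generation 1: 14 live cells
........*.
...***....
.*.......*
........**
.**..**.*.
........*.
Generation 2: 18 live cells
...*.*....
..*.....**
..**.*....
*....**...
.......*.*
.**..**..*
Generation 3: 22 live cells
..*.*...**
.*.****...
.......***
.***...**.
*.*.**....
.......*..
Generation 4: 20 live cells
.*.*.***..
.......*.*
*..**.*...
*....*....
.*.*......
.*.****...
Population at generation 4: 20

Answer: 20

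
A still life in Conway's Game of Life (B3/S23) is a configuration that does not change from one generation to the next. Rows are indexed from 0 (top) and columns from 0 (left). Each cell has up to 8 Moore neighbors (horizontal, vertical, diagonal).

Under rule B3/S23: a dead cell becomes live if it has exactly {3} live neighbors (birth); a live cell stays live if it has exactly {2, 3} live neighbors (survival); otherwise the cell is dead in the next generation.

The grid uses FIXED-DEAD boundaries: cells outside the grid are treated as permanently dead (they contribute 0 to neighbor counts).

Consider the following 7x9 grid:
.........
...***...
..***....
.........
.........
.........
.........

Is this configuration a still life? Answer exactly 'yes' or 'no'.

Compute generation 1 and compare to generation 0 (given above):
Generation 1:
....*....
..*..*...
..*..*...
...*.....
.........
.........
.........
Cell (0,4) differs: gen0=0 vs gen1=1 -> NOT a still life.

Answer: no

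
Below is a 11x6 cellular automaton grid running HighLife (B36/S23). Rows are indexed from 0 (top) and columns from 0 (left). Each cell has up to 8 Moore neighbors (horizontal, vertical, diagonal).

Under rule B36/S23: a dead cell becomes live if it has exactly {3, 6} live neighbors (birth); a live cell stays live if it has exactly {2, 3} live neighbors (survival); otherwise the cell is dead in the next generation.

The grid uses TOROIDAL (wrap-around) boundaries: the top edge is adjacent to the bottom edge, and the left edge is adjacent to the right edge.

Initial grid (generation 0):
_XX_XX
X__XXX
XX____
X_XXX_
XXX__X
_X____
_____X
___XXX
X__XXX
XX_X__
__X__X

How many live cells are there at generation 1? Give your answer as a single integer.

Simulating step by step:
Generation 0 (given above): 32 live cells
Generation 1: 18 live cells
_XX___
___X__
_____X
___XX_
____XX
_XX__X
X____X
___X__
_X____
_X_X__
_____X
Population at generation 1: 18

Answer: 18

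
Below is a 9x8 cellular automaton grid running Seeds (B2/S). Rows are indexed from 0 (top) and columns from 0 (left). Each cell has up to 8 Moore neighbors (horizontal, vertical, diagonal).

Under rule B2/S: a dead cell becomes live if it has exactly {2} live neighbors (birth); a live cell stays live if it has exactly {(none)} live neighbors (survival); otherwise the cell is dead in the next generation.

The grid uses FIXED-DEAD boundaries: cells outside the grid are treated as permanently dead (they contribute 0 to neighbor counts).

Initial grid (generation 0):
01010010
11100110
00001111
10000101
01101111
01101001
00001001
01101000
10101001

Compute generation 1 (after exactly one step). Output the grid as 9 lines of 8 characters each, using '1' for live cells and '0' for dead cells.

Answer: 00001001
00000000
00110000
00100000
00000000
10000000
10000010
10000011
00000100

Derivation:
Simulating step by step:
Generation 0 (given above): 34 live cells
Generation 1: 12 live cells
(generation 1 grid is the final answer)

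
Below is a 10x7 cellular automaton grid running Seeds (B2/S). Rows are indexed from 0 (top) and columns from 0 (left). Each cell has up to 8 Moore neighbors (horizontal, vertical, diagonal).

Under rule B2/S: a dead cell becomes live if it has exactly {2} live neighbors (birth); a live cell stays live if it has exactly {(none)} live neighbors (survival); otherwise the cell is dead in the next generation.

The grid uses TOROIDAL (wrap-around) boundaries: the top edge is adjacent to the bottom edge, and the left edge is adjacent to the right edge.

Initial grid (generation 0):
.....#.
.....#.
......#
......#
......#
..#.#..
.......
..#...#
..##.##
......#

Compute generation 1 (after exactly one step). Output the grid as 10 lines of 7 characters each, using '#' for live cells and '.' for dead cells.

Answer: ....#..
....#..
#......
.......
#..#...
...#.#.
.##..#.
##..#..
.#..#..
#.##...

Derivation:
Simulating step by step:
Generation 0 (given above): 14 live cells
Generation 1: 18 live cells
(generation 1 grid is the final answer)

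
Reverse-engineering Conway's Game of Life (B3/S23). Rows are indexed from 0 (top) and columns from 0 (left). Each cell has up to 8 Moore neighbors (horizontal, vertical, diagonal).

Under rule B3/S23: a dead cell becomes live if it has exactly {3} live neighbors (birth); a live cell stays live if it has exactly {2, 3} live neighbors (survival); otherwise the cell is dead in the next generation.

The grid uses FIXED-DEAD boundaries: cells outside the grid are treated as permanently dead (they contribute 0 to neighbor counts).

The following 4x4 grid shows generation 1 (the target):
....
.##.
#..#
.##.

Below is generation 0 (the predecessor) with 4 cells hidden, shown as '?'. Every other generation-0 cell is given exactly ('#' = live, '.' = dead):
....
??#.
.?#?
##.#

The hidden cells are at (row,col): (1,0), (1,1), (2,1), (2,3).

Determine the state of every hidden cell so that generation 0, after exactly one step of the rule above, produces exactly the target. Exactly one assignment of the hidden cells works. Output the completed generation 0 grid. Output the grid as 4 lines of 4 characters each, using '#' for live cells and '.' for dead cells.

Hidden generation-0 cells (in order): (1,0), (1,1), (2,1), (2,3).
A hidden cell only influences target cells in its own 3x3 neighborhood. Try each of the 2^4 = 16 assignments, step the completed generation 0 forward once under B3/S23, and compare with the target:
  (1,0)=. (1,1)=. (2,1)=. (2,3)=. -> step gives (1,1)='.' but target has '#' -> reject
  (1,0)=. (1,1)=. (2,1)=. (2,3)=# -> step gives (1,1)='.' but target has '#' -> reject
  (1,0)=. (1,1)=. (2,1)=# (2,3)=. -> step gives (3,0)='#' but target has '.' -> reject
  (1,0)=. (1,1)=. (2,1)=# (2,3)=# -> step gives (1,3)='#' but target has '.' -> reject
  (1,0)=. (1,1)=# (2,1)=. (2,3)=. -> step reproduces the target at every cell -> ACCEPT
  (1,0)=. (1,1)=# (2,1)=. (2,3)=# -> step gives (1,3)='#' but target has '.' -> reject
  (1,0)=. (1,1)=# (2,1)=# (2,3)=. -> step gives (2,0)='.' but target has '#' -> reject
  (1,0)=. (1,1)=# (2,1)=# (2,3)=# -> step gives (1,2)='.' but target has '#' -> reject
  (1,0)=# (1,1)=. (2,1)=. (2,3)=. -> step gives (1,2)='.' but target has '#' -> reject
  (1,0)=# (1,1)=. (2,1)=. (2,3)=# -> step gives (1,3)='#' but target has '.' -> reject
  (1,0)=# (1,1)=. (2,1)=# (2,3)=. -> step gives (1,1)='.' but target has '#' -> reject
  (1,0)=# (1,1)=. (2,1)=# (2,3)=# -> step gives (1,1)='.' but target has '#' -> reject
  (1,0)=# (1,1)=# (2,1)=. (2,3)=. -> step gives (0,1)='#' but target has '.' -> reject
  (1,0)=# (1,1)=# (2,1)=. (2,3)=# -> step gives (0,1)='#' but target has '.' -> reject
  (1,0)=# (1,1)=# (2,1)=# (2,3)=. -> step gives (0,1)='#' but target has '.' -> reject
  (1,0)=# (1,1)=# (2,1)=# (2,3)=# -> step gives (0,1)='#' but target has '.' -> reject
Unique solution: (1,0)=dead, (1,1)=live, (2,1)=dead, (2,3)=dead.
Check: live-neighbor counts of every cell in the completed generation 0:
1221
1222
3543
1231
Applying B3/S23 to generation 0 with these counts gives:
....
.##.
#..#
.##.
which matches the target exactly.

Answer: ....
.##.
..#.
##.#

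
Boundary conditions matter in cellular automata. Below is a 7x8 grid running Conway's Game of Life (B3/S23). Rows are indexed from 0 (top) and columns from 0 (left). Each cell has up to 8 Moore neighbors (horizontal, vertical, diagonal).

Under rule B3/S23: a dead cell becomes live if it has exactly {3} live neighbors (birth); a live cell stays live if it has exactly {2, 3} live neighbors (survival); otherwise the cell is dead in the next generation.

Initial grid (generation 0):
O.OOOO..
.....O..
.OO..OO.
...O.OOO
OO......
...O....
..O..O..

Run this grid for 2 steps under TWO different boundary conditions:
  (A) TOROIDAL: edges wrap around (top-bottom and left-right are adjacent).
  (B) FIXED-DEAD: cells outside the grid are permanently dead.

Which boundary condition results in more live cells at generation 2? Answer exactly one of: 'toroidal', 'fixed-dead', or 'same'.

Answer: toroidal

Derivation:
Under TOROIDAL boundary, generation 2:
.O.OOOO.
.O.O..O.
......O.
.O..OO..
O.O.O.OO
.....OOO
O...OOO.
Population = 24

Under FIXED-DEAD boundary, generation 2:
....O...
...OO...
......O.
.O..OO.O
..O.O.O.
.OOO....
........
Population = 14

Comparison: toroidal=24, fixed-dead=14 -> toroidal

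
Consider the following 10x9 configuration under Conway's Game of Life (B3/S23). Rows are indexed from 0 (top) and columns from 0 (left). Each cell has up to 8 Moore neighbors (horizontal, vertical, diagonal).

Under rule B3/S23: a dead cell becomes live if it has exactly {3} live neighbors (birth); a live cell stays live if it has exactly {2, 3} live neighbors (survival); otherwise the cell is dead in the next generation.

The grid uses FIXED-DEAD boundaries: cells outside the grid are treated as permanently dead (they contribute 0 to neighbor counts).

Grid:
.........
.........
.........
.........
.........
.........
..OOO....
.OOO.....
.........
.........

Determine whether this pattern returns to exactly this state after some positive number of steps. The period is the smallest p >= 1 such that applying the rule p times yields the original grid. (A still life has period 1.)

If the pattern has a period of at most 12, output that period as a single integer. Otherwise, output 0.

Answer: 2

Derivation:
Simulating and comparing each generation to the original:
Gen 0 (original, given above): 6 live cells
Gen 1: 6 live cells, differs from original
Gen 2: 6 live cells, MATCHES original -> period = 2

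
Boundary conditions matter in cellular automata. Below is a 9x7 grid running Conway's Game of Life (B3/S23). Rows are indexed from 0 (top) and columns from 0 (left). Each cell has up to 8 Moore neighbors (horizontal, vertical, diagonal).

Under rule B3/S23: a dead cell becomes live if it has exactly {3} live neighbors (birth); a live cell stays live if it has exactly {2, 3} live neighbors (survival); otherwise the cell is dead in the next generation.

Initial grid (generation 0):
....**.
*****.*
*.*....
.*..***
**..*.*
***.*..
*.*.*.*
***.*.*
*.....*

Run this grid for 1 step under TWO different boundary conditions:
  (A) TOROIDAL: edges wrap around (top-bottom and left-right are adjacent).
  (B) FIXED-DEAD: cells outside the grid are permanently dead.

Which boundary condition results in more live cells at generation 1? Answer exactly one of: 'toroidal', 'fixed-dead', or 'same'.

Under TOROIDAL boundary, generation 1:
..*.*..
*.*.*.*
.......
..***..
....*..
..*.*..
....*..
..*....
...**..
Population = 16

Under FIXED-DEAD boundary, generation 1:
.**.**.
*.*.*..
*.....*
..***.*
....*.*
..*.*..
....*..
*.*...*
*....*.
Population = 23

Comparison: toroidal=16, fixed-dead=23 -> fixed-dead

Answer: fixed-dead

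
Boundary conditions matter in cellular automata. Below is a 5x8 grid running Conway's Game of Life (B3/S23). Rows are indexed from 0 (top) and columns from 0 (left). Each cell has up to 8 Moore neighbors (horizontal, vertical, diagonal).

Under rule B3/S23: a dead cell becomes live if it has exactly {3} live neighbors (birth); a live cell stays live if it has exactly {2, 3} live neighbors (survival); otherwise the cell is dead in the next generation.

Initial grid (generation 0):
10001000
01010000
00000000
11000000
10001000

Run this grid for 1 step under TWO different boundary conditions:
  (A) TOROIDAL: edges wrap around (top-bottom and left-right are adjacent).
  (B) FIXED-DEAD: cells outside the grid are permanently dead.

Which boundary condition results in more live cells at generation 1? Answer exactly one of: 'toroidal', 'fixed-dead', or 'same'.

Answer: toroidal

Derivation:
Under TOROIDAL boundary, generation 1:
11011000
00000000
11100000
11000000
10000001
Population = 11

Under FIXED-DEAD boundary, generation 1:
00000000
00000000
11100000
11000000
11000000
Population = 7

Comparison: toroidal=11, fixed-dead=7 -> toroidal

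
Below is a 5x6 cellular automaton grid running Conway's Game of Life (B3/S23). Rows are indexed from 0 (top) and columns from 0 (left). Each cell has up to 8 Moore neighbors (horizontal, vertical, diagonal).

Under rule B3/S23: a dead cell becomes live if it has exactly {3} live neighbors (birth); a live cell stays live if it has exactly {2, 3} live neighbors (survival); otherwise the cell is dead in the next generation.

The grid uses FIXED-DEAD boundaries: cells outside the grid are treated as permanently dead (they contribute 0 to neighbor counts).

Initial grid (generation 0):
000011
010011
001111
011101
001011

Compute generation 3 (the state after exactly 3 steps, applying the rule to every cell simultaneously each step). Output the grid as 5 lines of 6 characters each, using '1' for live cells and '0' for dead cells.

Answer: 000000
000000
000000
011000
011000

Derivation:
Simulating step by step:
Generation 0 (given above): 16 live cells
Generation 1: 8 live cells
000011
001000
000000
010000
011011
Generation 2: 4 live cells
000000
000000
000000
011000
011000
Generation 3: 4 live cells
(generation 3 grid is the final answer)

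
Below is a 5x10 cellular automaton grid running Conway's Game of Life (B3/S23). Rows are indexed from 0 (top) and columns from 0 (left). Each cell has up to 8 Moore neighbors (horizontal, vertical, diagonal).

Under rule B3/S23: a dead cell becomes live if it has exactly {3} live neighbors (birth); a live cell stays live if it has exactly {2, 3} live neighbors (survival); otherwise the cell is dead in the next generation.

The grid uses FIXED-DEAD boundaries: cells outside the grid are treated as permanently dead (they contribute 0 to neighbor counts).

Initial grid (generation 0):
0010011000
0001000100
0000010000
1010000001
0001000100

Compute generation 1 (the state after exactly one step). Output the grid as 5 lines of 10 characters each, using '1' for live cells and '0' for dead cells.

Simulating step by step:
Generation 0 (given above): 11 live cells
Generation 1: 3 live cells
(generation 1 grid is the final answer)

Answer: 0000001000
0000110000
0000000000
0000000000
0000000000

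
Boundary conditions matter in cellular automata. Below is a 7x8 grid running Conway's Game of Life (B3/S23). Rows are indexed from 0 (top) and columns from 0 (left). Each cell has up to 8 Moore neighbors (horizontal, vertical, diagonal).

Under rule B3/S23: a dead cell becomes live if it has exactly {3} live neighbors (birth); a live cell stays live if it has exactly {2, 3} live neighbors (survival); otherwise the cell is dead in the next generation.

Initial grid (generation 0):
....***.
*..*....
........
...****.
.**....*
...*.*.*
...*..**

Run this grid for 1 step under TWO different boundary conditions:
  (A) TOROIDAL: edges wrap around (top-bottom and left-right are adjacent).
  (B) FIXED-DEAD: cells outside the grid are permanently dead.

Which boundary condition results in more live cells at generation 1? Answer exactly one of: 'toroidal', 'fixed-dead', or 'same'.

Answer: toroidal

Derivation:
Under TOROIDAL boundary, generation 1:
...****.
....**..
...*.*..
..*****.
*.*....*
...**..*
...*...*
Population = 21

Under FIXED-DEAD boundary, generation 1:
....**..
....**..
...*.*..
..*****.
..*....*
...**..*
....*.**
Population = 19

Comparison: toroidal=21, fixed-dead=19 -> toroidal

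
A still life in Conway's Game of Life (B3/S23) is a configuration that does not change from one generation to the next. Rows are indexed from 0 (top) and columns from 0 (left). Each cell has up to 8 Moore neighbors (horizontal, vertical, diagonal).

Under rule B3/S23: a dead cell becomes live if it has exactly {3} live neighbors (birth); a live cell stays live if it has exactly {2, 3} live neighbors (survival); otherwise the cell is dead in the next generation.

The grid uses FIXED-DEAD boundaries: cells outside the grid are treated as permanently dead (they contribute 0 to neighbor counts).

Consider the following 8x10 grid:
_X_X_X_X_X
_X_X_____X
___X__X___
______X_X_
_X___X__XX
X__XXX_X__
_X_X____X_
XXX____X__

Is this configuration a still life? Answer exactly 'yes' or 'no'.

Compute generation 1 and compare to generation 0 (given above):
Generation 1:
____X___X_
___X__X_X_
__X____X__
_____XX_XX
_____X__XX
XX_X_XXX_X
___X__XXX_
XXX_______
Cell (0,1) differs: gen0=1 vs gen1=0 -> NOT a still life.

Answer: no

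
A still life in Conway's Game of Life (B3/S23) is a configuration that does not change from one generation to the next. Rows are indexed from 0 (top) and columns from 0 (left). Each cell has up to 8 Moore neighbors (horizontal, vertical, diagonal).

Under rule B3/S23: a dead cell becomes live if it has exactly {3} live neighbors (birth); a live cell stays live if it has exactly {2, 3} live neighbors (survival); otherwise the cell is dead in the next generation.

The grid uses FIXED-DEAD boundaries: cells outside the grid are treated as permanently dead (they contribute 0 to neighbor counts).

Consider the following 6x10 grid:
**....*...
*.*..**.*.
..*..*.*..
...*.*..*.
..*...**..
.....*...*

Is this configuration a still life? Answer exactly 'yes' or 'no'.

Compute generation 1 and compare to generation 0 (given above):
Generation 1:
**...***..
*.*..*....
.***.*.**.
..****..*.
....*****.
......*...
Cell (0,5) differs: gen0=0 vs gen1=1 -> NOT a still life.

Answer: no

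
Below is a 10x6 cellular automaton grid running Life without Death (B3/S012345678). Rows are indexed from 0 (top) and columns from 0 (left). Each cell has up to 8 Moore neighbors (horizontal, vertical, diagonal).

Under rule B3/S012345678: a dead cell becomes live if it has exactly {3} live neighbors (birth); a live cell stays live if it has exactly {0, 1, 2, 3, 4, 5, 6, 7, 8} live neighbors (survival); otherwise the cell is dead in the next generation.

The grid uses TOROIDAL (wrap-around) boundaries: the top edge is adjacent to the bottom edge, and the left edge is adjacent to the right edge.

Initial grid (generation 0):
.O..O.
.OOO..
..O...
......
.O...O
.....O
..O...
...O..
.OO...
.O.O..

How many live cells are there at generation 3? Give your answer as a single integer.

Simulating step by step:
Generation 0 (given above): 15 live cells
Generation 1: 23 live cells
OO..O.
.OOO..
.OOO..
......
OO...O
O....O
..O...
.O.O..
.OOO..
OO.O..
Generation 2: 30 live cells
OO..OO
.OOOO.
.OOO..
......
OO...O
O....O
OOO...
.O.O..
.OOOO.
OO.OOO
Generation 3: 34 live cells
OO..OO
.OOOO.
.OOOO.
......
OO...O
O.O..O
OOO..O
.O.OO.
.OOOO.
OO.OOO
Population at generation 3: 34

Answer: 34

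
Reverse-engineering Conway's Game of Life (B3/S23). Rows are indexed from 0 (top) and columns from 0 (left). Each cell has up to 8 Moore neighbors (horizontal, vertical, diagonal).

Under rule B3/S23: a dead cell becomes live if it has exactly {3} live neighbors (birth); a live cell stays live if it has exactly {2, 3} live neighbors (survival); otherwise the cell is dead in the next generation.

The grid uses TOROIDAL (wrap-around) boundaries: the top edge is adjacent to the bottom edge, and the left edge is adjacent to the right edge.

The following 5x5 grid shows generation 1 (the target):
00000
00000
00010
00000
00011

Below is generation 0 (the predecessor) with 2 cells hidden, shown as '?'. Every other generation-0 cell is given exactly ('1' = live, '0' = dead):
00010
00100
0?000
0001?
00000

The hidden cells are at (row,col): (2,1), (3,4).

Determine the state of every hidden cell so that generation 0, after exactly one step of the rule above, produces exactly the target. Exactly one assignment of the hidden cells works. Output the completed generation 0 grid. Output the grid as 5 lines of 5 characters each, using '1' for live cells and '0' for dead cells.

Hidden generation-0 cells (in order): (2,1), (3,4).
A hidden cell only influences target cells in its own 3x3 neighborhood. Try each of the 2^2 = 4 assignments, step the completed generation 0 forward once under B3/S23, and compare with the target:
  (2,1)=0 (3,4)=0 -> step gives (2,3)='0' but target has '1' -> reject
  (2,1)=0 (3,4)=1 -> step reproduces the target at every cell -> ACCEPT
  (2,1)=1 (3,4)=0 -> step gives (1,2)='1' but target has '0' -> reject
  (2,1)=1 (3,4)=1 -> step gives (1,2)='1' but target has '0' -> reject
Unique solution: (2,1)=dead, (3,4)=live.
Check: live-neighbor counts of every cell in the completed generation 0:
01211
01121
11232
10111
10233
Applying B3/S23 to generation 0 with these counts gives:
00000
00000
00010
00000
00011
which matches the target exactly.

Answer: 00010
00100
00000
00011
00000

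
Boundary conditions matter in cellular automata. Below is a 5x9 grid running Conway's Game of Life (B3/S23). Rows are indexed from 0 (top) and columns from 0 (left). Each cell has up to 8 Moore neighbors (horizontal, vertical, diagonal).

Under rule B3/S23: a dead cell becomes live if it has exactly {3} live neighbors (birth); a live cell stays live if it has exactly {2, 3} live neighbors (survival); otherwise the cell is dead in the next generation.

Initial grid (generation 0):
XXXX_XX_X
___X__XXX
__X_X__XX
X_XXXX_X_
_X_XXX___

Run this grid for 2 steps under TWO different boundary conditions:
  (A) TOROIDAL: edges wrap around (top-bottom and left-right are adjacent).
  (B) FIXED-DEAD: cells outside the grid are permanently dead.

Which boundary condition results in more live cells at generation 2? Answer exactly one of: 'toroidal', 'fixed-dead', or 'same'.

Answer: fixed-dead

Derivation:
Under TOROIDAL boundary, generation 2:
_________
__X______
XX______X
X________
X______X_
Population = 7

Under FIXED-DEAD boundary, generation 2:
__XXXX___
____XX___
_________
_XX___XX_
______XX_
Population = 12

Comparison: toroidal=7, fixed-dead=12 -> fixed-dead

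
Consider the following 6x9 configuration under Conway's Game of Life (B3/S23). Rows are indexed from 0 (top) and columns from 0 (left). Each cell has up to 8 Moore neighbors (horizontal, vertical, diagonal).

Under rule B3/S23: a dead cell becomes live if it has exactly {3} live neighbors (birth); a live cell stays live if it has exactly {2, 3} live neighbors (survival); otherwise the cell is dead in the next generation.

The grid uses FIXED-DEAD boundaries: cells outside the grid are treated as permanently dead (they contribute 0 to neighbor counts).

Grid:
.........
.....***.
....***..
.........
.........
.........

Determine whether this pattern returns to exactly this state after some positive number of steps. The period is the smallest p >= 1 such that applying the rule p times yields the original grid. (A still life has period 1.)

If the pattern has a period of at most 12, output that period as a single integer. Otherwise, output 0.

Answer: 2

Derivation:
Simulating and comparing each generation to the original:
Gen 0 (original, given above): 6 live cells
Gen 1: 6 live cells, differs from original
Gen 2: 6 live cells, MATCHES original -> period = 2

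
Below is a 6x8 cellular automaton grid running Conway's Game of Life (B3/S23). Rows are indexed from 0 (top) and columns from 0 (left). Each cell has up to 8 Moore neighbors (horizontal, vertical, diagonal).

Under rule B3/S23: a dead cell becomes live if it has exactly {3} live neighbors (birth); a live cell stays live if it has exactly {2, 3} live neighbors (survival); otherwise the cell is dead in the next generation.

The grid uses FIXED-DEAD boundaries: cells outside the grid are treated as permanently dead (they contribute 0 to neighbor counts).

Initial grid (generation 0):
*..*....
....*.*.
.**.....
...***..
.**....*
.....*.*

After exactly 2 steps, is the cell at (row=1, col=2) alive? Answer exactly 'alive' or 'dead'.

Answer: alive

Derivation:
Simulating step by step:
Generation 0 (given above): 14 live cells
Generation 1: 10 live cells
........
.***....
..*.....
...**...
..**.*..
......*.
Generation 2: 10 live cells
..*.....
.***....
.*..*...
....*...
..**.*..
........

Cell (1,2) at generation 2: 1 -> alive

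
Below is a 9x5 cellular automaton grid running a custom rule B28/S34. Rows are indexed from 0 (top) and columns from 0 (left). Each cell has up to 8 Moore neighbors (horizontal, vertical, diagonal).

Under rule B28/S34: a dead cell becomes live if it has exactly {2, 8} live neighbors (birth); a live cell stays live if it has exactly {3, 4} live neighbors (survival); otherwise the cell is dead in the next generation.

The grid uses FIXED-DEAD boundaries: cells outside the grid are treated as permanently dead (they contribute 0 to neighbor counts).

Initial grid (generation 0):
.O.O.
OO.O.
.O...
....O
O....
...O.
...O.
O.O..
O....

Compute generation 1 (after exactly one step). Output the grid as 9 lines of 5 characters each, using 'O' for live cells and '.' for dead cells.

Answer: ....O
OO..O
...OO
OO...
...OO
..O.O
.O..O
...O.
.....

Derivation:
Simulating step by step:
Generation 0 (given above): 13 live cells
Generation 1: 15 live cells
(generation 1 grid is the final answer)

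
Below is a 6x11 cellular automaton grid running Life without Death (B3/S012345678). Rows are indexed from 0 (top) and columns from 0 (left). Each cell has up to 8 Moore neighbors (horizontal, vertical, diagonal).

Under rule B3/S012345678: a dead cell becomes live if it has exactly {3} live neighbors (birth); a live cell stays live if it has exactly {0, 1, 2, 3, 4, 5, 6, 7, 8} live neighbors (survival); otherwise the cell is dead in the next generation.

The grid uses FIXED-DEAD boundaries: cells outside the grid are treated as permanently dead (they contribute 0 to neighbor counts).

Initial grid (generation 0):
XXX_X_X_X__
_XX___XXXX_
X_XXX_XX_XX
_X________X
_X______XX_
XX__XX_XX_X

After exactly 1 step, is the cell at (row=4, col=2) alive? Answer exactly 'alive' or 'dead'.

Simulating step by step:
Generation 0 (given above): 32 live cells
Generation 1: 44 live cells
XXXXXXX_XX_
_XX_X_XXXXX
X_XXXXXX_XX
XX_X___X__X
_XX____XXXX
XX__XX_XX_X

Cell (4,2) at generation 1: 1 -> alive

Answer: alive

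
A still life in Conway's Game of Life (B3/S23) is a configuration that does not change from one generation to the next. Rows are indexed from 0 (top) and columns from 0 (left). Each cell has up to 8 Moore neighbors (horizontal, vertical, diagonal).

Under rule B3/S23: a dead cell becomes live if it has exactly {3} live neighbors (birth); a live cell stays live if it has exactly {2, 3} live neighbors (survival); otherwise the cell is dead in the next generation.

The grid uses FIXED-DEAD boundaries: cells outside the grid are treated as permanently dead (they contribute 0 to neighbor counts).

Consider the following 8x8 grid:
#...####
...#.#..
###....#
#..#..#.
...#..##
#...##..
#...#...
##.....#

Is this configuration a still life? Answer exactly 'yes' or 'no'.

Answer: no

Derivation:
Compute generation 1 and compare to generation 0 (given above):
Generation 1:
....###.
#.##.#.#
#####.#.
#..#..#.
...#..##
...####.
#...##..
##......
Cell (0,0) differs: gen0=1 vs gen1=0 -> NOT a still life.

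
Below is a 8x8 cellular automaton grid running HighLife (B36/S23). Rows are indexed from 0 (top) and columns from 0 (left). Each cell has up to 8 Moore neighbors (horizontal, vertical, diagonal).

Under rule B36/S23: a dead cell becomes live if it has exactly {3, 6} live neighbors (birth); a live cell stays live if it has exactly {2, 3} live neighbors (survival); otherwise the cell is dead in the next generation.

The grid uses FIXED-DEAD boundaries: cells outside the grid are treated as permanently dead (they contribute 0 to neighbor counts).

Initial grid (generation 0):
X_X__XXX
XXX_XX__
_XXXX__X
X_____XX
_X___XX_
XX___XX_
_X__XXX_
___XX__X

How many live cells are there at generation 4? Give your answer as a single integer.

Answer: 18

Derivation:
Simulating step by step:
Generation 0 (given above): 32 live cells
Generation 1: 28 live cells
X_XXXXX_
X__X___X
____X__X
X__XX__X
_X______
XXX____X
XXXX___X
___XX_X_
Generation 2: 23 live cells
_XXXXXX_
_XX____X
____X_XX
___XX___
___X____
___X____
X___X_XX
_X_XX___
Generation 3: 25 live cells
_X_XXXX_
_X_____X
__X_XXXX
___XXX__
__XX____
___XX___
__X_XX__
___XXX__
Generation 4: 18 live cells
__X_XXX_
_X___XXX
__X____X
________
__X_XX__
_____X__
__XX____
___X_X__
Population at generation 4: 18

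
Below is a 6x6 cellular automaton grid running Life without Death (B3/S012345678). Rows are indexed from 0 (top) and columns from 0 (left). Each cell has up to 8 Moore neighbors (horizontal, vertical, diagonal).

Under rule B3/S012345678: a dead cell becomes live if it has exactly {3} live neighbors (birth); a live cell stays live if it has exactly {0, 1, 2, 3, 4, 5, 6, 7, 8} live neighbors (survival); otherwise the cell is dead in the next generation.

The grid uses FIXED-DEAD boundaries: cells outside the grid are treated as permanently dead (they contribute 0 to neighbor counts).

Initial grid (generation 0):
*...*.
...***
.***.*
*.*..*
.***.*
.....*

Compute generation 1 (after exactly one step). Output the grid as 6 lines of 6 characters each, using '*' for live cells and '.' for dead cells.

Simulating step by step:
Generation 0 (given above): 17 live cells
Generation 1: 22 live cells
(generation 1 grid is the final answer)

Answer: *..***
.*.***
.***.*
*.*..*
.***.*
..*.**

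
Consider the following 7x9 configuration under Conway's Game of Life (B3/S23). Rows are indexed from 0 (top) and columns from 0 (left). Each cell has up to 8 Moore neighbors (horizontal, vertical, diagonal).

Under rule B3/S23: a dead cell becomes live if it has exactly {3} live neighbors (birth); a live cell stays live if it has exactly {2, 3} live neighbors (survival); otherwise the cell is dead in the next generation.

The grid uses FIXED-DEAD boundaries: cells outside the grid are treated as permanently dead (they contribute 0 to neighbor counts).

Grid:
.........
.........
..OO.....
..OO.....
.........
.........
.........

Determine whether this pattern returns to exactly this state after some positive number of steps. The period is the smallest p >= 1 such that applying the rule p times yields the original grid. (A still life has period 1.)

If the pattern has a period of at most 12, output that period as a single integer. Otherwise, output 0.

Simulating and comparing each generation to the original:
Gen 0 (original, given above): 4 live cells
Gen 1: 4 live cells, MATCHES original -> period = 1

Answer: 1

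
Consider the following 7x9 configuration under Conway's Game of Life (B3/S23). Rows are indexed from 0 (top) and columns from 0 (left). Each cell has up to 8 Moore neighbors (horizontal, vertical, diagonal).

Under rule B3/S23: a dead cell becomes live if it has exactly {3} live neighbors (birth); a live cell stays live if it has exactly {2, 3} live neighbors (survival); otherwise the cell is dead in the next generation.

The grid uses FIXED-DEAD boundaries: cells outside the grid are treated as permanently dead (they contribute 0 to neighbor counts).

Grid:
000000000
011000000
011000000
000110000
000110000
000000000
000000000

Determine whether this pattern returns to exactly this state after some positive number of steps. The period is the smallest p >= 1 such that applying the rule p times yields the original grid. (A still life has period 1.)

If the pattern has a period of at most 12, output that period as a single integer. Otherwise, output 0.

Simulating and comparing each generation to the original:
Gen 0 (original, given above): 8 live cells
Gen 1: 6 live cells, differs from original
Gen 2: 8 live cells, MATCHES original -> period = 2

Answer: 2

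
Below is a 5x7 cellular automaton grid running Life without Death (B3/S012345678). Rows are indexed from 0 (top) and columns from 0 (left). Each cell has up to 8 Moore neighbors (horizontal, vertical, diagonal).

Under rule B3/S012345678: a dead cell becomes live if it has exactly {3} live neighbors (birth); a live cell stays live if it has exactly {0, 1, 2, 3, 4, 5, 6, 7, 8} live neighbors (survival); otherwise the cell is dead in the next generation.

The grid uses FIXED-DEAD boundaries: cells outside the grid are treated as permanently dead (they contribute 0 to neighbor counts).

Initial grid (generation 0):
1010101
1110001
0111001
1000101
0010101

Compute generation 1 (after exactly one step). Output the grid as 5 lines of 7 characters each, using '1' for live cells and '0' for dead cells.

Answer: 1011111
1110001
0111001
1000101
0011101

Derivation:
Simulating step by step:
Generation 0 (given above): 18 live cells
Generation 1: 21 live cells
(generation 1 grid is the final answer)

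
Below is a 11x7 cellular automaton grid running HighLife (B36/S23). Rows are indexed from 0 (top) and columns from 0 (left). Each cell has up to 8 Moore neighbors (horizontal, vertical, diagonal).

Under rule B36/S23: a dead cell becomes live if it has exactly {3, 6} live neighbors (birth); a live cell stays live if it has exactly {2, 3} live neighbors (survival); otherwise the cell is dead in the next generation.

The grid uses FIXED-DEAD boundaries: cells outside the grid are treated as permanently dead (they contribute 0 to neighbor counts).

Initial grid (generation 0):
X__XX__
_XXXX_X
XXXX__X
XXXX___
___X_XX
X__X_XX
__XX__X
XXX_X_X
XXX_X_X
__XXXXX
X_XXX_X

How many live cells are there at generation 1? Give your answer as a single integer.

Simulating step by step:
Generation 0 (given above): 47 live cells
Generation 1: 26 live cells
_X__XX_
_______
_____X_
X____XX
X__X_XX
___X___
X_____X
X__XX_X
X_____X
XX____X
_XX___X
Population at generation 1: 26

Answer: 26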